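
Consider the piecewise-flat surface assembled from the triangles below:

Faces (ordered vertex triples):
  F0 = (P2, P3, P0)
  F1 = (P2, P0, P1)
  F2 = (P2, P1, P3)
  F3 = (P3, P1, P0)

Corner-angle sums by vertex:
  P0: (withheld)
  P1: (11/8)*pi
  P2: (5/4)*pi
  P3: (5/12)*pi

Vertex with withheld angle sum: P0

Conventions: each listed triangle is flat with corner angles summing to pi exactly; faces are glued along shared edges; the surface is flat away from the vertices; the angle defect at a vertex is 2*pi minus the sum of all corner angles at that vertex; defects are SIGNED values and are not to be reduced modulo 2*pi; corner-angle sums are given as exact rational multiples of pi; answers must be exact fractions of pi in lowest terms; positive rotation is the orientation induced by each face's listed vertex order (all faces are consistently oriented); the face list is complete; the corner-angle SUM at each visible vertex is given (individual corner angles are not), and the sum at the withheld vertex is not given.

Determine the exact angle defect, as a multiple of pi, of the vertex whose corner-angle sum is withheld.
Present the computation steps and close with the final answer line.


V = 4, E = 6, F = 4; chi = V - E + F = 2
Gauss-Bonnet: total defect = 2*pi*chi = 4*pi; visible defects sum to (71/24)*pi

Answer: defect(P0) = (25/24)*pi


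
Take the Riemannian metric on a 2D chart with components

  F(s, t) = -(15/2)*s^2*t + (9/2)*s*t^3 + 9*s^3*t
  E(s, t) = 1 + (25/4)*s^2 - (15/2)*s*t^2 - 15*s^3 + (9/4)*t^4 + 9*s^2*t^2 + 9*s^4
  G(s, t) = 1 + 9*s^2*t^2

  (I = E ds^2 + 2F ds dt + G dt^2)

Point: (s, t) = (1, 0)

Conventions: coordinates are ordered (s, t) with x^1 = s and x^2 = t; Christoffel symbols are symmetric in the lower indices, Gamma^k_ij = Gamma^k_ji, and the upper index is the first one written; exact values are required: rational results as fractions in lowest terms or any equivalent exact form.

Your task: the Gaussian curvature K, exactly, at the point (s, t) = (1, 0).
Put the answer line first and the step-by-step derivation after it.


Answer: K = 168/25

E = 5/4, F = 0, G = 1, EG - F^2 = 5/4 at the point
E_s = 7/2, E_t = 0, F_s = 0, F_t = 3/2, G_s = 0, G_t = 0
E_tt = 3, F_st = 12, G_ss = 0
By Brioschi, K is (det M1 - det M2) divided by (EG - F^2) squared.
M1 = [[-E_tt/2 + F_st - G_ss/2, E_s/2, F_s - E_t/2], [F_t - G_s/2, E, F], [G_t/2, F, G]] = [[21/2, 7/4, 0], [3/2, 5/4, 0], [0, 0, 1]]; det M1 = 21/2
M2 = [[0, E_t/2, G_s/2], [E_t/2, E, F], [G_s/2, F, G]] = [[0, 0, 0], [0, 5/4, 0], [0, 0, 1]]; det M2 = 0
det M1 - det M2 = 21/2; K = 21/2 / (5/4)^2 = 168/25


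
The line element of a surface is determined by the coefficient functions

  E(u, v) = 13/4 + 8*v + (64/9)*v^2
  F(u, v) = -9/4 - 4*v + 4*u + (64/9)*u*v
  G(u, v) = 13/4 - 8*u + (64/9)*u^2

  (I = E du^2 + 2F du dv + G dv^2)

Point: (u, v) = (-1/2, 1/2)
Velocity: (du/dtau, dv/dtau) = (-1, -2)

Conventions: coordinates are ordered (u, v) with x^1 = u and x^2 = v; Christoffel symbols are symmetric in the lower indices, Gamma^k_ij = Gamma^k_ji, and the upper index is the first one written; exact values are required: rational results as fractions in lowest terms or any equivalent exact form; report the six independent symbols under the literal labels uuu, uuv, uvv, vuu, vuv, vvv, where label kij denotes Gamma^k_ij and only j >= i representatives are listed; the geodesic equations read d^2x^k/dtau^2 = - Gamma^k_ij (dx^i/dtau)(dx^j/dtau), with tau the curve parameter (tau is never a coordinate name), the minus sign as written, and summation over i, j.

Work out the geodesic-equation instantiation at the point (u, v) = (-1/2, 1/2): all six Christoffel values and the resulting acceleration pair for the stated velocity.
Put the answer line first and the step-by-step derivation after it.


Answer: Gamma_uuu = 0, Gamma_uuv = 136/307, Gamma_uvv = 0, Gamma_vuu = 0, Gamma_vuv = -136/307, Gamma_vvv = 0; accelerations (d^2u/dtau^2, d^2v/dtau^2) = (-544/307, 544/307)

E = 325/36, F = -289/36, G = 325/36 at the point
E_u = 0, E_v = 136/9, F_u = 68/9, F_v = -68/9, G_u = -136/9, G_v = 0
EG - F^2 = 307/18;  g^inv = (18/307) * [[325/36, 289/36], [289/36, 325/36]]
first-kind symbols [ij,l] = (1/2)(d_i g_jl + d_j g_il - d_l g_ij): [uu,u] = E_u/2 = 0, [uu,v] = F_u - E_v/2 = 0, [uv,u] = E_v/2 = 68/9, [uv,v] = G_u/2 = -68/9, [vv,u] = F_v - G_u/2 = 0, [vv,v] = G_v/2 = 0
Gamma^u_ij = (G*[ij,u] - F*[ij,v])/(EG - F^2), Gamma^v_ij = (E*[ij,v] - F*[ij,u])/(EG - F^2)
Gamma_uuu = 0, Gamma_uuv = 136/307, Gamma_uvv = 0, Gamma_vuu = 0, Gamma_vuv = -136/307, Gamma_vvv = 0
d^2u/dtau^2 = -(Gamma_uuu*(-1)^2 + 2*Gamma_uuv*(-1)*(-2) + Gamma_uvv*(-2)^2) = -544/307
d^2v/dtau^2 = -(Gamma_vuu*(-1)^2 + 2*Gamma_vuv*(-1)*(-2) + Gamma_vvv*(-2)^2) = 544/307


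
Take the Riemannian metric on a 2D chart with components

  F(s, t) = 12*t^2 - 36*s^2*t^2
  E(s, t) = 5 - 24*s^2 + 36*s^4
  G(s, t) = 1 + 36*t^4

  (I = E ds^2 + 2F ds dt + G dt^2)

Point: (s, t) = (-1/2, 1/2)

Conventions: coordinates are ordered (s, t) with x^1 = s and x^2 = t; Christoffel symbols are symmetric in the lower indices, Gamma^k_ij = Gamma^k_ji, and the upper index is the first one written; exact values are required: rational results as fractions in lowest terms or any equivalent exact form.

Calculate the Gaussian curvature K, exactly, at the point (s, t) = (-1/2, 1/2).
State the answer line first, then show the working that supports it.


Answer: K = 144/49

E = 5/4, F = 3/4, G = 13/4, EG - F^2 = 7/2 at the point
E_s = 6, E_t = 0, F_s = 9, F_t = 3, G_s = 0, G_t = 18
E_tt = 0, F_st = 36, G_ss = 0
K follows from Brioschi's formula, (det M1 - det M2)/(EG - F^2)^2.
M1 = [[-E_tt/2 + F_st - G_ss/2, E_s/2, F_s - E_t/2], [F_t - G_s/2, E, F], [G_t/2, F, G]] = [[36, 3, 9], [3, 5/4, 3/4], [9, 3/4, 13/4]]; det M1 = 36
M2 = [[0, E_t/2, G_s/2], [E_t/2, E, F], [G_s/2, F, G]] = [[0, 0, 0], [0, 5/4, 3/4], [0, 3/4, 13/4]]; det M2 = 0
det M1 - det M2 = 36; K = 36 / (7/2)^2 = 144/49


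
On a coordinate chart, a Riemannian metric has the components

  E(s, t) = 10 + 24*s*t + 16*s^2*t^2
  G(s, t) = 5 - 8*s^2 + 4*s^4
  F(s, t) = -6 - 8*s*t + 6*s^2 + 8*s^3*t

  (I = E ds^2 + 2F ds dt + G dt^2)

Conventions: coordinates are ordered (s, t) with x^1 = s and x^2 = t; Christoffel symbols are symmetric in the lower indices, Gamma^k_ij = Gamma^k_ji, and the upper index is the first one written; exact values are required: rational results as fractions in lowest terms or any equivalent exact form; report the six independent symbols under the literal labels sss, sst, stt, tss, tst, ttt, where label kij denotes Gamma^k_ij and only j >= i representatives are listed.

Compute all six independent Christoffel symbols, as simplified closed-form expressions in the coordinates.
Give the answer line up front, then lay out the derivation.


Answer: Gamma_sss = (8*s*t^2 + 6*t)/(2*s^4 + 8*s^2*t^2 - 4*s^2 + 12*s*t + 7), Gamma_sst = (8*s^2*t + 6*s)/(2*s^4 + 8*s^2*t^2 - 4*s^2 + 12*s*t + 7), Gamma_stt = 0, Gamma_tss = (4*s^2*t - 4*t)/(2*s^4 + 8*s^2*t^2 - 4*s^2 + 12*s*t + 7), Gamma_tst = (4*s^3 - 4*s)/(2*s^4 + 8*s^2*t^2 - 4*s^2 + 12*s*t + 7), Gamma_ttt = 0

E = 10 + 24*s*t + 16*s^2*t^2; F = -6 - 8*s*t + 6*s^2 + 8*s^3*t; G = 5 - 8*s^2 + 4*s^4
Gamma^k_ij = (1/2) g^{kl} (d_i g_jl + d_j g_il - d_l g_ij), with g^inv = (1/(EG-F^2)) [[G, -F], [-F, E]]
first partials: E_s = 24*t + 32*s*t^2, E_t = 24*s + 32*s^2*t, F_s = -8*t + 12*s + 24*s^2*t, F_t = -8*s + 8*s^3, G_s = -16*s + 16*s^3, G_t = 0
D = EG - F^2 = 14 + 24*s*t - 8*s^2 + 16*s^2*t^2 + 4*s^4
expanded: Gamma^s_ss = (G E_s - 2F F_s + F E_t)/(2D), Gamma^s_st = (G E_t - F G_s)/(2D), Gamma^s_tt = (2G F_t - G G_s - F G_t)/(2D), Gamma^t_ss = (2E F_s - E E_t - F E_s)/(2D), Gamma^t_st = (E G_s - F E_t)/(2D), Gamma^t_tt = (E G_t - 2F F_t + F G_s)/(2D); substitute and cancel common factors


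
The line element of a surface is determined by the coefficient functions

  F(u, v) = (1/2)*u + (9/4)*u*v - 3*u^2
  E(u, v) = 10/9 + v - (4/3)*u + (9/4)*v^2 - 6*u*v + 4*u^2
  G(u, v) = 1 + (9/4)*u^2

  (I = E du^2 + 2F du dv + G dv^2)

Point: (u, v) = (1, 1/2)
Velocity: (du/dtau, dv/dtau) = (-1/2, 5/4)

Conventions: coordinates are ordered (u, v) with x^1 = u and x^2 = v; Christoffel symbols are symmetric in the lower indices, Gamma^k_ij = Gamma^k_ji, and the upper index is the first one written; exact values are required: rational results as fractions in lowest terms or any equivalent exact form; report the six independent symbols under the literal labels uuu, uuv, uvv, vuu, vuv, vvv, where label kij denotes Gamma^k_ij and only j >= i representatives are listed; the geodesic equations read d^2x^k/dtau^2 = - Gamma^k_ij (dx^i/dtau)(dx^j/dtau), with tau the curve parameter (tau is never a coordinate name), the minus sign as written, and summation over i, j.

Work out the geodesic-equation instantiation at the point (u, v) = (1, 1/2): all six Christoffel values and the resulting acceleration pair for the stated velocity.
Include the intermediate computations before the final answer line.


E = 265/144, F = -11/8, G = 13/4 at the point
E_u = 11/3, E_v = -11/4, F_u = -35/8, F_v = 9/4, G_u = 9/2, G_v = 0
EG - F^2 = 589/144;  g^inv = (144/589) * [[13/4, 11/8], [11/8, 265/144]]
first-kind symbols [ij,l] = (1/2)(d_i g_jl + d_j g_il - d_l g_ij): [uu,u] = E_u/2 = 11/6, [uu,v] = F_u - E_v/2 = -3, [uv,u] = E_v/2 = -11/8, [uv,v] = G_u/2 = 9/4, [vv,u] = F_v - G_u/2 = 0, [vv,v] = G_v/2 = 0
Gamma^u_ij = (G*[ij,u] - F*[ij,v])/(EG - F^2), Gamma^v_ij = (E*[ij,v] - F*[ij,u])/(EG - F^2)
Gamma_uuu = 264/589, Gamma_uuv = -198/589, Gamma_uvv = 0, Gamma_vuu = -432/589, Gamma_vuv = 324/589, Gamma_vvv = 0
d^2u/dtau^2 = -(Gamma_uuu*(-1/2)^2 + 2*Gamma_uuv*(-1/2)*(5/4) + Gamma_uvv*(5/4)^2) = -33/62
d^2v/dtau^2 = -(Gamma_vuu*(-1/2)^2 + 2*Gamma_vuv*(-1/2)*(5/4) + Gamma_vvv*(5/4)^2) = 27/31

Answer: Gamma_uuu = 264/589, Gamma_uuv = -198/589, Gamma_uvv = 0, Gamma_vuu = -432/589, Gamma_vuv = 324/589, Gamma_vvv = 0; accelerations (d^2u/dtau^2, d^2v/dtau^2) = (-33/62, 27/31)


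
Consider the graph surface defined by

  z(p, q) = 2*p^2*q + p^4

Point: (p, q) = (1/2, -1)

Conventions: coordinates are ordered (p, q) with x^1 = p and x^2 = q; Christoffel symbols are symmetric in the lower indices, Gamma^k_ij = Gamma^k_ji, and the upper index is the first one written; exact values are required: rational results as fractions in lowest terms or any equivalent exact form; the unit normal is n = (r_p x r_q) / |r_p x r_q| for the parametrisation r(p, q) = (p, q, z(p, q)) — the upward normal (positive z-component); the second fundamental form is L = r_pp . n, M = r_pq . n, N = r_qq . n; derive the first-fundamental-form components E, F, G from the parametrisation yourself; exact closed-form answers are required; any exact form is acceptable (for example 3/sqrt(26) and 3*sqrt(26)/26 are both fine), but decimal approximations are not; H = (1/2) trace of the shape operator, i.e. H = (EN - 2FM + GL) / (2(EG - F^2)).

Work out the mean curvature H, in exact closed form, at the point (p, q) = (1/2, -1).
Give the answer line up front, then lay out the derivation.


Answer: H = sqrt(14)/28

z_p = -3/2, z_q = 1/2, z_pp = -1, z_pq = 2, z_qq = 0
E = 13/4, F = -3/4, G = 5/4; answer radicand W^2 = 7/2
unnormalised second-form numerators: l = -1, m = 2, n = 0; L = l/sqrt(7/2), and similarly M = m/sqrt(W^2), N = n/sqrt(W^2)
H = (E*n - 2*F*m + G*l) / (2*(EG - F^2)*sqrt(W^2)); E*n - 2*F*m + G*l = 7/4, EG - F^2 = 7/2, so H = (1/4)/sqrt(7/2)


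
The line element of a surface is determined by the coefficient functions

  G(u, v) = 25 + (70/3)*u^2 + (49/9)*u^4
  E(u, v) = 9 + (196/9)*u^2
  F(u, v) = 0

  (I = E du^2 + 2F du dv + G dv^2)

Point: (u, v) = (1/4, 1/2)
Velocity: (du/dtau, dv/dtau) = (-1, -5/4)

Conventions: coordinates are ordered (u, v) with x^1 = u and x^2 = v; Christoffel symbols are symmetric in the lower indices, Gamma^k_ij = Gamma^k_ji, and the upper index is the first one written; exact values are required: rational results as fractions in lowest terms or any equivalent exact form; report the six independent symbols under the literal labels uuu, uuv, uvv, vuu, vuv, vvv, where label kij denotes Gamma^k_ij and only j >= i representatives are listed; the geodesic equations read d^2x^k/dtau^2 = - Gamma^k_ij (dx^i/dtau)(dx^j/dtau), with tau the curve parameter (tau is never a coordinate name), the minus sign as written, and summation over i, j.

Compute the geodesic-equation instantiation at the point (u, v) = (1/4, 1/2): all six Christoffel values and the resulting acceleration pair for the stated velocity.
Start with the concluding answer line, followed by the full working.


Answer: Gamma_uuu = 196/373, Gamma_uuv = 0, Gamma_uvv = -1729/2984, Gamma_vuu = 0, Gamma_vuv = 56/247, Gamma_vvv = 0; accelerations (d^2u/dtau^2, d^2v/dtau^2) = (18137/47744, -140/247)

E = 373/36, F = 0, G = 61009/2304 at the point
E_u = 98/9, E_v = 0, F_u = 0, F_v = 0, G_u = 1729/144, G_v = 0
EG - F^2 = 22756357/82944;  g^inv = (82944/22756357) * [[61009/2304, 0], [0, 373/36]]
first-kind symbols [ij,l] = (1/2)(d_i g_jl + d_j g_il - d_l g_ij): [uu,u] = E_u/2 = 49/9, [uu,v] = F_u - E_v/2 = 0, [uv,u] = E_v/2 = 0, [uv,v] = G_u/2 = 1729/288, [vv,u] = F_v - G_u/2 = -1729/288, [vv,v] = G_v/2 = 0
Gamma^u_ij = (G*[ij,u] - F*[ij,v])/(EG - F^2), Gamma^v_ij = (E*[ij,v] - F*[ij,u])/(EG - F^2)
Gamma_uuu = 196/373, Gamma_uuv = 0, Gamma_uvv = -1729/2984, Gamma_vuu = 0, Gamma_vuv = 56/247, Gamma_vvv = 0
d^2u/dtau^2 = -(Gamma_uuu*(-1)^2 + 2*Gamma_uuv*(-1)*(-5/4) + Gamma_uvv*(-5/4)^2) = 18137/47744
d^2v/dtau^2 = -(Gamma_vuu*(-1)^2 + 2*Gamma_vuv*(-1)*(-5/4) + Gamma_vvv*(-5/4)^2) = -140/247


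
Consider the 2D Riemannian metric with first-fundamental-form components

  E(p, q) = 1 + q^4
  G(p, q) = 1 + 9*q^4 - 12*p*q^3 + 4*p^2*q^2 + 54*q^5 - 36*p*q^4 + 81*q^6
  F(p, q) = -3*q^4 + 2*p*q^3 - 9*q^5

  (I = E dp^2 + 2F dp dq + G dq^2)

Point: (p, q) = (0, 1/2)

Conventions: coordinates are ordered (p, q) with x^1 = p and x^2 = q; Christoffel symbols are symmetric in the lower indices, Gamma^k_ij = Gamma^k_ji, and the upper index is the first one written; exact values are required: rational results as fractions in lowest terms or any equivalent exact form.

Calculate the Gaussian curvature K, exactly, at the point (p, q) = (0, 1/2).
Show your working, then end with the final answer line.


E = 17/16, F = -15/32, G = 289/64, EG - F^2 = 293/64 at the point
E_p = 0, E_q = 1/2, F_p = 1/4, F_q = -69/16, G_p = -15/4, G_q = 585/16
E_qq = 3, F_pq = 3/2, G_pp = 2
Evaluate Brioschi's two determinant matrices M1, M2 and divide by (EG - F^2)^2.
M1 = [[-E_qq/2 + F_pq - G_pp/2, E_p/2, F_p - E_q/2], [F_q - G_p/2, E, F], [G_q/2, F, G]] = [[-1, 0, 0], [-39/16, 17/16, -15/32], [585/32, -15/32, 289/64]]; det M1 = -293/64
M2 = [[0, E_q/2, G_p/2], [E_q/2, E, F], [G_p/2, F, G]] = [[0, 1/4, -15/8], [1/4, 17/16, -15/32], [-15/8, -15/32, 289/64]]; det M2 = -229/64
det M1 - det M2 = -1; K = -1 / (293/64)^2 = -4096/85849

Answer: K = -4096/85849


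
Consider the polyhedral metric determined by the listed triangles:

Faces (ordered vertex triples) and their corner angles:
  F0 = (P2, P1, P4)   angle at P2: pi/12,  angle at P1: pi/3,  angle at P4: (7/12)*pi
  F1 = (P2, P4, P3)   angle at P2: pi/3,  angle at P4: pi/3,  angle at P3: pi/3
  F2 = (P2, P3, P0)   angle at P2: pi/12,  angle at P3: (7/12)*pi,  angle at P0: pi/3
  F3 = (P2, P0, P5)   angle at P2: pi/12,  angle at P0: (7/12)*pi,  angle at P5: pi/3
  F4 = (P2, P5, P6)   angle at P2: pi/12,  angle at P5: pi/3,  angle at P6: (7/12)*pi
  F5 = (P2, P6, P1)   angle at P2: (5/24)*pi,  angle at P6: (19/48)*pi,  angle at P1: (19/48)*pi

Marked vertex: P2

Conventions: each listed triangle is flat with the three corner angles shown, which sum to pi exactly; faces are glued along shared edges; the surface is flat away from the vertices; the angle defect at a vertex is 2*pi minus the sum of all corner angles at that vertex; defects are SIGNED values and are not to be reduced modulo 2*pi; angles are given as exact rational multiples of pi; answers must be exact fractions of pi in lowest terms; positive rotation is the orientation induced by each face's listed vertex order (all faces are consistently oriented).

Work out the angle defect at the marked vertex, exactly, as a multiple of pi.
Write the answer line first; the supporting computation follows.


Answer: defect(P2) = (9/8)*pi

Sum of corner angles at P2: (7/8)*pi
defect = 2*pi - (7/8)*pi


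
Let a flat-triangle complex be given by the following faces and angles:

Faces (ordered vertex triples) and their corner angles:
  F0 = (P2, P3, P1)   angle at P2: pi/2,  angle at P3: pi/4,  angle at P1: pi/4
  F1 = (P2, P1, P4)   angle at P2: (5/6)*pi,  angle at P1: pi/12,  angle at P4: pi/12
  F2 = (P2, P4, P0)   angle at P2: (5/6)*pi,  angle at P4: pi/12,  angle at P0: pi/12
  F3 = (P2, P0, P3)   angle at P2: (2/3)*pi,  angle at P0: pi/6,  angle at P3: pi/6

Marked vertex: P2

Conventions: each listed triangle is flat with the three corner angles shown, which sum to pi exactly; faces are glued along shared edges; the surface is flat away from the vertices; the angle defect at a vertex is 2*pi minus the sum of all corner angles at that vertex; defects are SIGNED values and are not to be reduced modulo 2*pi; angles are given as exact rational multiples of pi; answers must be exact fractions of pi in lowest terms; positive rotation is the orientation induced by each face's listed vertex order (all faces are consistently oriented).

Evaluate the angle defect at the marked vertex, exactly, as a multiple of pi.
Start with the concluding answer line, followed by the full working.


Answer: defect(P2) = (-5/6)*pi

Sum of corner angles at P2: (17/6)*pi
defect = 2*pi - (17/6)*pi


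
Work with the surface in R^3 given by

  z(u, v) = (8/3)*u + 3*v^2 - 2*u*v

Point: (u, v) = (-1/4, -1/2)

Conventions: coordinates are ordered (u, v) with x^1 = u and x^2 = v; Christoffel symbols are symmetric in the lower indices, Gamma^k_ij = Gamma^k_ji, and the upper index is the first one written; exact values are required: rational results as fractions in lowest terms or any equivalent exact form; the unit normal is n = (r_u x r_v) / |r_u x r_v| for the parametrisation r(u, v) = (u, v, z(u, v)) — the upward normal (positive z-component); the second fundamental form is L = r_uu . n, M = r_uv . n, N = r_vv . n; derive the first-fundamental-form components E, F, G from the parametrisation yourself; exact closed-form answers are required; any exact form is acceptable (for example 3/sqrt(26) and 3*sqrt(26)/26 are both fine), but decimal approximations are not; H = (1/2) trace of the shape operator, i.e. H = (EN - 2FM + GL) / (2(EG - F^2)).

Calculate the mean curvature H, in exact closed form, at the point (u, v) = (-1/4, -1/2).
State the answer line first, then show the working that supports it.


Answer: H = 216*sqrt(745)/22201

z_u = 11/3, z_v = -5/2, z_uu = 0, z_uv = -2, z_vv = 6
E = 130/9, F = -55/6, G = 29/4; answer radicand W^2 = 745/36
unnormalised second-form numerators: l = 0, m = -2, n = 6; L = l/sqrt(745/36), and similarly M = m/sqrt(W^2), N = n/sqrt(W^2)
H = (E*n - 2*F*m + G*l) / (2*(EG - F^2)*sqrt(W^2)); E*n - 2*F*m + G*l = 50, EG - F^2 = 745/36, so H = (180/149)/sqrt(745/36)


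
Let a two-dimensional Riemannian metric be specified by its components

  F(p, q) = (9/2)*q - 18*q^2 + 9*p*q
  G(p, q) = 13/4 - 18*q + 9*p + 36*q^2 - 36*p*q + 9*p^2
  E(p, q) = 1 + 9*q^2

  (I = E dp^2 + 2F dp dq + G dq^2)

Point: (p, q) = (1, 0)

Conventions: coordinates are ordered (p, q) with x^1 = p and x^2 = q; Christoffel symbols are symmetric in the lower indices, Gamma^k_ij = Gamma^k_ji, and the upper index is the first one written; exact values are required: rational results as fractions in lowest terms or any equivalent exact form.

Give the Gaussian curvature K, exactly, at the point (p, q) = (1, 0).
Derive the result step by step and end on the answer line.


E = 1, F = 0, G = 85/4, EG - F^2 = 85/4 at the point
E_p = 0, E_q = 0, F_p = 0, F_q = 27/2, G_p = 27, G_q = -54
E_qq = 18, F_pq = 9, G_pp = 18
Compute both Brioschi determinants and normalise by (EG - F^2)^2.
M1 = [[-E_qq/2 + F_pq - G_pp/2, E_p/2, F_p - E_q/2], [F_q - G_p/2, E, F], [G_q/2, F, G]] = [[-9, 0, 0], [0, 1, 0], [-27, 0, 85/4]]; det M1 = -765/4
M2 = [[0, E_q/2, G_p/2], [E_q/2, E, F], [G_p/2, F, G]] = [[0, 0, 27/2], [0, 1, 0], [27/2, 0, 85/4]]; det M2 = -729/4
det M1 - det M2 = -9; K = -9 / (85/4)^2 = -144/7225

Answer: K = -144/7225


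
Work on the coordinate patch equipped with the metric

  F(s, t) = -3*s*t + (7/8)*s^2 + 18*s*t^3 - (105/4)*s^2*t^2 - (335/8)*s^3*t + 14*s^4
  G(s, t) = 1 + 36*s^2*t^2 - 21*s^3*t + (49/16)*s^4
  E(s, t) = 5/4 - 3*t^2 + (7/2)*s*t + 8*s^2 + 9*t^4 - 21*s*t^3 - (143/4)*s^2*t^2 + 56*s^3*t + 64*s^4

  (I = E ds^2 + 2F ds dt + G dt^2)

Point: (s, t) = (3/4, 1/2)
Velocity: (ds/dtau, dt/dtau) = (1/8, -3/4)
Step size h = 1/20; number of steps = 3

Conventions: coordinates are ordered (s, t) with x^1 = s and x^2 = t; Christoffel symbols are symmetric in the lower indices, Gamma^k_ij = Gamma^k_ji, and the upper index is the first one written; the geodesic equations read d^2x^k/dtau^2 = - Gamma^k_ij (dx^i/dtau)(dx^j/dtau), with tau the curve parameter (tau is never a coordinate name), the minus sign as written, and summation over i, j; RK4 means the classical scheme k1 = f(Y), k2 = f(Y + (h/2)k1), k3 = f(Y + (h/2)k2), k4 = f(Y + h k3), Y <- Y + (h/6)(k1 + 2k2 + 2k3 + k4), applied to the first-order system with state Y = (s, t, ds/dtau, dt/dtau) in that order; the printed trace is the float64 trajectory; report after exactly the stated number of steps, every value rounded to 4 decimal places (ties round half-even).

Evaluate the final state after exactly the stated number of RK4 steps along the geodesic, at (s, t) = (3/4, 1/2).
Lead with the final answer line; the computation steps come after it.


Answer: s = 0.7730, t = 0.3867, ds/dtau = 0.1814, dt/dtau = -0.7600

f(Y) = (ds/dtau, dt/dtau, -Gamma^s_ij Y'^i Y'^j, -Gamma^t_ij Y'^i Y'^j) with the Gammas evaluated at the stage position; h = 0.050000; intermediate values shown to 6 dp
step 0: s = 0.7500, t = 0.5000, ds/dtau = 0.1250, dt/dtau = -0.7500
step 1:
  k1: at (s, t) = (0.750000, 0.500000), (ds/dtau, dt/dtau) = (0.125000, -0.750000); Gamma_sss = 2.280174, Gamma_sst = -0.062187, Gamma_stt = -0.746239, Gamma_tss = -0.518804, Gamma_tst = 0.014149, Gamma_ttt = 0.169790; k1 = (0.125000, -0.750000, 0.372472, -0.084748)
  k2: at (s, t) = (0.753125, 0.481250), (ds/dtau, dt/dtau) = (0.134312, -0.752119); Gamma_sss = 2.274455, Gamma_sst = -0.041660, Gamma_stt = -0.748319, Gamma_tss = -0.479126, Gamma_tst = 0.008776, Gamma_ttt = 0.157637; k2 = (0.134312, -0.752119, 0.373864, -0.078756)
  k3: at (s, t) = (0.753358, 0.481197), (ds/dtau, dt/dtau) = (0.134347, -0.751969); Gamma_sss = 2.273952, Gamma_sst = -0.041452, Gamma_stt = -0.748192, Gamma_tss = -0.478673, Gamma_tst = 0.008726, Gamma_ttt = 0.157496; k3 = (0.134347, -0.751969, 0.373653, -0.078655)
  k4: at (s, t) = (0.756717, 0.462402), (ds/dtau, dt/dtau) = (0.143683, -0.753933); Gamma_sss = 2.267488, Gamma_sst = -0.020798, Gamma_stt = -0.750049, Gamma_tss = -0.439293, Gamma_tst = 0.004029, Gamma_ttt = 0.145311; k4 = (0.143683, -0.753933, 0.375021, -0.072655)
  Y <- Y + (h/6)(k1 + 2k2 + 2k3 + k4): s = 0.7567, t = 0.4624, ds/dtau = 0.1437, dt/dtau = -0.7539
step 2:
  k1: at (s, t) = (0.756717, 0.462399), (ds/dtau, dt/dtau) = (0.143688, -0.753935); Gamma_sss = 2.267489, Gamma_sst = -0.020796, Gamma_stt = -0.750050, Gamma_tss = -0.439290, Gamma_tst = 0.004029, Gamma_ttt = 0.145310; k1 = (0.143688, -0.753935, 0.375021, -0.072654)
  k2: at (s, t) = (0.760309, 0.443551), (ds/dtau, dt/dtau) = (0.153063, -0.755752); Gamma_sss = 2.260311, Gamma_sst = -0.000037, Gamma_stt = -0.751690, Gamma_tss = -0.400192, Gamma_tst = 0.000007, Gamma_ttt = 0.133088; k2 = (0.153063, -0.755752, 0.376372, -0.066637)
  k3: at (s, t) = (0.760543, 0.443505), (ds/dtau, dt/dtau) = (0.153097, -0.755601); Gamma_sss = 2.259807, Gamma_sst = 0.000143, Gamma_stt = -0.751557, Gamma_tss = -0.399796, Gamma_tst = -0.000025, Gamma_ttt = 0.132962; k3 = (0.153097, -0.755601, 0.376155, -0.066548)
  k4: at (s, t) = (0.764372, 0.424619), (ds/dtau, dt/dtau) = (0.162495, -0.757263); Gamma_sss = 2.251934, Gamma_sst = 0.020947, Gamma_stt = -0.752975, Gamma_tss = -0.361039, Gamma_tst = -0.003358, Gamma_ttt = 0.120720; k4 = (0.162495, -0.757263, 0.377484, -0.060520)
  Y <- Y + (h/6)(k1 + 2k2 + 2k3 + k4): s = 0.7644, t = 0.4246, ds/dtau = 0.1625, dt/dtau = -0.7573
step 3:
  k1: at (s, t) = (0.764371, 0.424617), (ds/dtau, dt/dtau) = (0.162501, -0.757265); Gamma_sss = 2.251935, Gamma_sst = 0.020949, Gamma_stt = -0.752976, Gamma_tss = -0.361035, Gamma_tst = -0.003359, Gamma_ttt = 0.120719; k1 = (0.162501, -0.757265, 0.377484, -0.060519)
  k2: at (s, t) = (0.768433, 0.405685), (ds/dtau, dt/dtau) = (0.171938, -0.758778); Gamma_sss = 2.243393, Gamma_sst = 0.041778, Gamma_stt = -0.754175, Gamma_tss = -0.322598, Gamma_tst = -0.006008, Gamma_ttt = 0.108450; k2 = (0.171938, -0.758778, 0.378792, -0.054470)
  k3: at (s, t) = (0.768669, 0.405647), (ds/dtau, dt/dtau) = (0.171971, -0.758626); Gamma_sss = 2.242890, Gamma_sst = 0.041930, Gamma_stt = -0.754037, Gamma_tss = -0.322256, Gamma_tst = -0.006024, Gamma_ttt = 0.108339; k3 = (0.171971, -0.758626, 0.378569, -0.054392)
  k4: at (s, t) = (0.772969, 0.386685), (ds/dtau, dt/dtau) = (0.181429, -0.759984); Gamma_sss = 2.233695, Gamma_sst = 0.062722, Gamma_stt = -0.755013, Gamma_tss = -0.284193, Gamma_tst = -0.007980, Gamma_ttt = 0.096060; k4 = (0.181429, -0.759984, 0.379849, -0.048328)
  Y <- Y + (h/6)(k1 + 2k2 + 2k3 + k4): s = 0.7730, t = 0.3867, ds/dtau = 0.1814, dt/dtau = -0.7600


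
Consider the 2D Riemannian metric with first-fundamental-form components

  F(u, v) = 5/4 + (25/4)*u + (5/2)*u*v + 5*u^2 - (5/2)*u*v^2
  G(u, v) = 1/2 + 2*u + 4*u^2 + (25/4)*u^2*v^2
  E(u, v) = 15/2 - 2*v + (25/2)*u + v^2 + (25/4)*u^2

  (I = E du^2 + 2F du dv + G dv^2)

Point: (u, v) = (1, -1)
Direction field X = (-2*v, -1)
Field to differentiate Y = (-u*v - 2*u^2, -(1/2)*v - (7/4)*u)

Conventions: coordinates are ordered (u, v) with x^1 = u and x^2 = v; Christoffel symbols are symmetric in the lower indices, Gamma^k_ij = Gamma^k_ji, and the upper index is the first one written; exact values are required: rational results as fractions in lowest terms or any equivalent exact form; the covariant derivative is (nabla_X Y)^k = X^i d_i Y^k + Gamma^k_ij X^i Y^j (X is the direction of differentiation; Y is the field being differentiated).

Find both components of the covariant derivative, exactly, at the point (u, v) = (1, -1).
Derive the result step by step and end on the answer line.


E = 117/4, F = 15/2, G = 51/4 at the point
E_u = 25, E_v = -4, F_u = 45/4, F_v = 15/2, G_u = 45/2, G_v = -25/2
EG - F^2 = 5067/16;  g^inv = (16/5067) * [[51/4, -15/2], [-15/2, 117/4]]
first-kind symbols [ij,l] = (1/2)(d_i g_jl + d_j g_il - d_l g_ij): [uu,u] = E_u/2 = 25/2, [uu,v] = F_u - E_v/2 = 53/4, [uv,u] = E_v/2 = -2, [uv,v] = G_u/2 = 45/4, [vv,u] = F_v - G_u/2 = -15/4, [vv,v] = G_v/2 = -25/4
Gamma^u_ij = (G*[ij,u] - F*[ij,v])/(EG - F^2), Gamma^v_ij = (E*[ij,v] - F*[ij,u])/(EG - F^2)
Gamma_uuu = 320/1689, Gamma_uuv = -586/1689, Gamma_uvv = -5/1689, Gamma_vuu = 1567/1689, Gamma_vuv = 1835/1689, Gamma_vvv = -275/563
X = (2, -1), Y = (-1, -5/4) at the point

Answer: (nabla_X Y)^u = -32849/6756, (nabla_X Y)^v = -47939/6756


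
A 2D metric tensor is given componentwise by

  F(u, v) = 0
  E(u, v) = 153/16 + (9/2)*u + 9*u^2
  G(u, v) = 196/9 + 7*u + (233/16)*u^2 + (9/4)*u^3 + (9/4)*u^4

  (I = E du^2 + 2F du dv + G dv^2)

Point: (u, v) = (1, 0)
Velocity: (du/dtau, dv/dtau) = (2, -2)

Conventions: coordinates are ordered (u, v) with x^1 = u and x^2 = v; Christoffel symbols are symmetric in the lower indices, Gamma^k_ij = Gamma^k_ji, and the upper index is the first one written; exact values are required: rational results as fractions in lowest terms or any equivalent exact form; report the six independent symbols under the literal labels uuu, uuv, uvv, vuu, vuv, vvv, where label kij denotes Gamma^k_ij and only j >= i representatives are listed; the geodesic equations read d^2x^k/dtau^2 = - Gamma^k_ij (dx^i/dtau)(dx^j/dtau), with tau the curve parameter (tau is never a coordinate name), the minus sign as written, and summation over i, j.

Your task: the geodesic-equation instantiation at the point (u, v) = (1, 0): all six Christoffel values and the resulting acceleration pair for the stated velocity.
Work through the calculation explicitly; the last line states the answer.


E = 369/16, F = 0, G = 6889/144 at the point
E_u = 45/2, E_v = 0, F_u = 0, F_v = 0, G_u = 415/8, G_v = 0
EG - F^2 = 282449/256;  g^inv = (256/282449) * [[6889/144, 0], [0, 369/16]]
first-kind symbols [ij,l] = (1/2)(d_i g_jl + d_j g_il - d_l g_ij): [uu,u] = E_u/2 = 45/4, [uu,v] = F_u - E_v/2 = 0, [uv,u] = E_v/2 = 0, [uv,v] = G_u/2 = 415/16, [vv,u] = F_v - G_u/2 = -415/16, [vv,v] = G_v/2 = 0
Gamma^u_ij = (G*[ij,u] - F*[ij,v])/(EG - F^2), Gamma^v_ij = (E*[ij,v] - F*[ij,u])/(EG - F^2)
Gamma_uuu = 20/41, Gamma_uuv = 0, Gamma_uvv = -415/369, Gamma_vuu = 0, Gamma_vuv = 45/83, Gamma_vvv = 0
d^2u/dtau^2 = -(Gamma_uuu*(2)^2 + 2*Gamma_uuv*(2)*(-2) + Gamma_uvv*(-2)^2) = 940/369
d^2v/dtau^2 = -(Gamma_vuu*(2)^2 + 2*Gamma_vuv*(2)*(-2) + Gamma_vvv*(-2)^2) = 360/83

Answer: Gamma_uuu = 20/41, Gamma_uuv = 0, Gamma_uvv = -415/369, Gamma_vuu = 0, Gamma_vuv = 45/83, Gamma_vvv = 0; accelerations (d^2u/dtau^2, d^2v/dtau^2) = (940/369, 360/83)


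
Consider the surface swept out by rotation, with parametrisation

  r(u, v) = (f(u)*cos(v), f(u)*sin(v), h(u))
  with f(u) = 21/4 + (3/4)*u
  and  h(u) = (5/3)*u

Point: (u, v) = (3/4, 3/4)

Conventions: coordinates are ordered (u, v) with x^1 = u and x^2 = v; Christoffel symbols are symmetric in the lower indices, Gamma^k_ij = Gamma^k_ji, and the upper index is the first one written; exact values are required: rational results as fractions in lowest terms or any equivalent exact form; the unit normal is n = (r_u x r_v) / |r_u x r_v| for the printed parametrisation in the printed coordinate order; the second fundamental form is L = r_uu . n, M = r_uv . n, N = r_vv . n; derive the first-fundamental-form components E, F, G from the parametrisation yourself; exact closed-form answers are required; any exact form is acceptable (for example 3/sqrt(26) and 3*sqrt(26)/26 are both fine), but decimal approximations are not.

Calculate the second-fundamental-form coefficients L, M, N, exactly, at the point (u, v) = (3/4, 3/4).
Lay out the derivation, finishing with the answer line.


f = 93/16, f' = 3/4, f'' = 0, h' = 5/3, h'' = 0
E = 481/144, F = 0, G = 8649/256; answer radicand W^2 = 481/144
unnormalised second-form numerators: l = 0, m = 0, n = 155/16; L = l/sqrt(481/144), and similarly M = m/sqrt(W^2), N = n/sqrt(W^2)

Answer: L = 0, M = 0, N = 465*sqrt(481)/1924


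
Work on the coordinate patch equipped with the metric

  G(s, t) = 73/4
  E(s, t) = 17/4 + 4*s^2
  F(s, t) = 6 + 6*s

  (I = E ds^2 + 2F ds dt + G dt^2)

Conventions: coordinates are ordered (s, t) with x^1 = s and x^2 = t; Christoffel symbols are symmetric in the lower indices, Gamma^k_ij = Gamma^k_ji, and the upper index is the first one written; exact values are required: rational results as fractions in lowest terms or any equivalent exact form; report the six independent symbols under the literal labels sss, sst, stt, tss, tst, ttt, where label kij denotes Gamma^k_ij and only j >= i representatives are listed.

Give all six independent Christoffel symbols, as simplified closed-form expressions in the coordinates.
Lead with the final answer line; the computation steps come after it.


Answer: Gamma_sss = (592*s - 576)/(592*s^2 - 1152*s + 665), Gamma_sst = 0, Gamma_stt = 0, Gamma_tss = (408 - 384*s)/(592*s^2 - 1152*s + 665), Gamma_tst = 0, Gamma_ttt = 0

E = 17/4 + 4*s^2; F = 6 + 6*s; G = 73/4
Gamma^k_ij = (1/2) g^{kl} (d_i g_jl + d_j g_il - d_l g_ij), with g^inv = (1/(EG-F^2)) [[G, -F], [-F, E]]
first partials: E_s = 8*s, E_t = 0, F_s = 6, F_t = 0, G_s = 0, G_t = 0
D = EG - F^2 = 665/16 - 72*s + 37*s^2
expanded: Gamma^s_ss = (G E_s - 2F F_s + F E_t)/(2D), Gamma^s_st = (G E_t - F G_s)/(2D), Gamma^s_tt = (2G F_t - G G_s - F G_t)/(2D), Gamma^t_ss = (2E F_s - E E_t - F E_s)/(2D), Gamma^t_st = (E G_s - F E_t)/(2D), Gamma^t_tt = (E G_t - 2F F_t + F G_s)/(2D); substitute and cancel common factors


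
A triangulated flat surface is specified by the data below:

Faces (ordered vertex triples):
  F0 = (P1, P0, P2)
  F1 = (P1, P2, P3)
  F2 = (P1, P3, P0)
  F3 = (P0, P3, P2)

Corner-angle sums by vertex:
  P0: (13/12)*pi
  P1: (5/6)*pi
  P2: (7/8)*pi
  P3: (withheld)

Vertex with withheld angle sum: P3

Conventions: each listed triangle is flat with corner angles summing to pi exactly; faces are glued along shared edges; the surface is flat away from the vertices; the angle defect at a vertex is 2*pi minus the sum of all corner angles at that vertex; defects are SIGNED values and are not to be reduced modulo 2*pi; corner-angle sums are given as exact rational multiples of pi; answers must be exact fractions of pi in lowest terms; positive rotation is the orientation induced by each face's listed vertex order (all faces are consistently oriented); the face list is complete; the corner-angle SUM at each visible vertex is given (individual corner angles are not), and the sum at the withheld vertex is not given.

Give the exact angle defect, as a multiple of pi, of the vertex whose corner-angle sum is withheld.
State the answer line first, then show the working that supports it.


Answer: defect(P3) = (19/24)*pi

V = 4, E = 6, F = 4; chi = V - E + F = 2
Gauss-Bonnet: total defect = 2*pi*chi = 4*pi; visible defects sum to (77/24)*pi


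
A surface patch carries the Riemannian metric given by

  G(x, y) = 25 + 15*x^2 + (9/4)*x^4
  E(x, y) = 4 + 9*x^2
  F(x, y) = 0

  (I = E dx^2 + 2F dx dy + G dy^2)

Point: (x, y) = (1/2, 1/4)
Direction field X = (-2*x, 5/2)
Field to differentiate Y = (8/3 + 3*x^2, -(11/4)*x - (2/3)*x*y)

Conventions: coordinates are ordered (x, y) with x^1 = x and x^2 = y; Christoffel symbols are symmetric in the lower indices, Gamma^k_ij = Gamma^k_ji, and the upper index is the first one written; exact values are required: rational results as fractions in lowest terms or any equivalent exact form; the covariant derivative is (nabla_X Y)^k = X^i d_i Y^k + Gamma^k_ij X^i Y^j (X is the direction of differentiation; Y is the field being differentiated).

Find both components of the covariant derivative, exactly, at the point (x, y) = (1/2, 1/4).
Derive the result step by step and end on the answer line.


E = 25/4, F = 0, G = 1849/64 at the point
E_x = 9, E_y = 0, F_x = 0, F_y = 0, G_x = 129/8, G_y = 0
EG - F^2 = 46225/256;  g^inv = (256/46225) * [[1849/64, 0], [0, 25/4]]
first-kind symbols [ij,l] = (1/2)(d_i g_jl + d_j g_il - d_l g_ij): [xx,x] = E_x/2 = 9/2, [xx,y] = F_x - E_y/2 = 0, [xy,x] = E_y/2 = 0, [xy,y] = G_x/2 = 129/16, [yy,x] = F_y - G_x/2 = -129/16, [yy,y] = G_y/2 = 0
Gamma^x_ij = (G*[ij,x] - F*[ij,y])/(EG - F^2), Gamma^y_ij = (E*[ij,y] - F*[ij,x])/(EG - F^2)
Gamma_xxx = 18/25, Gamma_xxy = 0, Gamma_xyy = -129/100, Gamma_yxx = 0, Gamma_yxy = 12/43, Gamma_yyy = 0
X = (-1, 5/2), Y = (41/12, -35/24) at the point

Answer: (nabla_X Y)^x = -1211/1600, (nabla_X Y)^y = 2515/516


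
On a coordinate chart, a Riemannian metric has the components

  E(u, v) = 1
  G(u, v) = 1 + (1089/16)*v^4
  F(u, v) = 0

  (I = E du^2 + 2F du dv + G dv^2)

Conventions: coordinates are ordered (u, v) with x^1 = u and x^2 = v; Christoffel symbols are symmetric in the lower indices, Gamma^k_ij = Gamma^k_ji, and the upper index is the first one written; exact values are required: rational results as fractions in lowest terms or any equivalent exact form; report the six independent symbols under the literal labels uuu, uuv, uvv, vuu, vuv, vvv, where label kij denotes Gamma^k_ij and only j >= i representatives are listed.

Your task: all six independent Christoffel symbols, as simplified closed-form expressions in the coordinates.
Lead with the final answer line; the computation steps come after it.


Answer: Gamma_uuu = 0, Gamma_uuv = 0, Gamma_uvv = 0, Gamma_vuu = 0, Gamma_vuv = 0, Gamma_vvv = 2178*v^3/(1089*v^4 + 16)

E = 1; F = 0; G = 1 + (1089/16)*v^4
Gamma^k_ij = (1/2) g^{kl} (d_i g_jl + d_j g_il - d_l g_ij), with g^inv = (1/(EG-F^2)) [[G, -F], [-F, E]]
first partials: E_u = 0, E_v = 0, F_u = 0, F_v = 0, G_u = 0, G_v = (1089/4)*v^3
D = EG - F^2 = 1 + (1089/16)*v^4
expanded: Gamma^u_uu = (G E_u - 2F F_u + F E_v)/(2D), Gamma^u_uv = (G E_v - F G_u)/(2D), Gamma^u_vv = (2G F_v - G G_u - F G_v)/(2D), Gamma^v_uu = (2E F_u - E E_v - F E_u)/(2D), Gamma^v_uv = (E G_u - F E_v)/(2D), Gamma^v_vv = (E G_v - 2F F_v + F G_u)/(2D); substitute and cancel common factors


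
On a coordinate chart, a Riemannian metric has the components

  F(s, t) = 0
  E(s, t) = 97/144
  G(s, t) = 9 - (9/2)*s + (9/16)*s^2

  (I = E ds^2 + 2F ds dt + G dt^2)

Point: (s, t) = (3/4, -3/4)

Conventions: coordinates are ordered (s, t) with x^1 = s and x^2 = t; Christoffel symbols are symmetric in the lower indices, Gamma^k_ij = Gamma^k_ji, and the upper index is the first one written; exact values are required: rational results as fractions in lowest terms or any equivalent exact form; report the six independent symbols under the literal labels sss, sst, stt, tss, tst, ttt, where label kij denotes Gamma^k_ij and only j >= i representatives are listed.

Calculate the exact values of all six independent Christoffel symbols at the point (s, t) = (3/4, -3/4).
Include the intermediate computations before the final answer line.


E = 97/144, F = 0, G = 1521/256 at the point
E_s = 0, E_t = 0, F_s = 0, F_t = 0, G_s = -117/32, G_t = 0
EG - F^2 = 16393/4096;  g^inv = (4096/16393) * [[1521/256, 0], [0, 97/144]]
first-kind symbols [ij,l] = (1/2)(d_i g_jl + d_j g_il - d_l g_ij): [ss,s] = E_s/2 = 0, [ss,t] = F_s - E_t/2 = 0, [st,s] = E_t/2 = 0, [st,t] = G_s/2 = -117/64, [tt,s] = F_t - G_s/2 = 117/64, [tt,t] = G_t/2 = 0
Gamma^s_ij = (G*[ij,s] - F*[ij,t])/(EG - F^2), Gamma^t_ij = (E*[ij,t] - F*[ij,s])/(EG - F^2)

Answer: Gamma_sss = 0, Gamma_sst = 0, Gamma_stt = 1053/388, Gamma_tss = 0, Gamma_tst = -4/13, Gamma_ttt = 0


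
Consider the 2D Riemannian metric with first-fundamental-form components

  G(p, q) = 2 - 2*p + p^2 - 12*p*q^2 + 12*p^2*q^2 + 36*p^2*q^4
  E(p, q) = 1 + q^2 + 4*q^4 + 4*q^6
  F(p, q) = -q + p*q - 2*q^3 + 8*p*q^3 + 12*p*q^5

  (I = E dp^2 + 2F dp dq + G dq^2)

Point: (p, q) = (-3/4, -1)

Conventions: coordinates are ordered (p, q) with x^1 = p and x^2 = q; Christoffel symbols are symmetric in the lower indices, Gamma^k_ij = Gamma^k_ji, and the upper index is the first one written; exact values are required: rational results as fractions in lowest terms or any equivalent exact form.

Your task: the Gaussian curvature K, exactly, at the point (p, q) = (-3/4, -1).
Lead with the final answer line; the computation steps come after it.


Answer: K = -12544/616225

E = 10, F = 75/4, G = 641/16, EG - F^2 = 785/16 at the point
E_p = 0, E_q = -42, F_p = -21, F_q = -283/4, G_p = -175/2, G_q = -225/2
E_qq = 170, F_pq = 85, G_pp = 98
K follows from Brioschi's formula, (det M1 - det M2)/(EG - F^2)^2.
M1 = [[-E_qq/2 + F_pq - G_pp/2, E_p/2, F_p - E_q/2], [F_q - G_p/2, E, F], [G_q/2, F, G]] = [[-49, 0, 0], [-27, 10, 75/4], [-225/4, 75/4, 641/16]]; det M1 = -38465/16
M2 = [[0, E_q/2, G_p/2], [E_q/2, E, F], [G_p/2, F, G]] = [[0, -21, -175/4], [-21, 10, 75/4], [-175/4, 75/4, 641/16]]; det M2 = -37681/16
det M1 - det M2 = -49; K = -49 / (785/16)^2 = -12544/616225


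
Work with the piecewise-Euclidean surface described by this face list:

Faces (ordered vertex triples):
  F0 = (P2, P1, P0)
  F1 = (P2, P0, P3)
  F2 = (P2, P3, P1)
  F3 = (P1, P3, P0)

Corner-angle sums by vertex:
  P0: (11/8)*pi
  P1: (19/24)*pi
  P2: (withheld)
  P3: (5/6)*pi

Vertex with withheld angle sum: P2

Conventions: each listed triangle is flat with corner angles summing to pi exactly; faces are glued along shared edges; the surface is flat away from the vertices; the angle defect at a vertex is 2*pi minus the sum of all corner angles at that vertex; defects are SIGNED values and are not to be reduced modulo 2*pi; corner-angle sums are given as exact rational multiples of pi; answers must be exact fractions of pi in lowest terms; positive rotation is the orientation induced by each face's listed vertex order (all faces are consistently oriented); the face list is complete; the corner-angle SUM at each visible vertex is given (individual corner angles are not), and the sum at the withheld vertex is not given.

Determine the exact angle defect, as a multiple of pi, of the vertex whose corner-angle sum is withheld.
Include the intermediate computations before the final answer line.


V = 4, E = 6, F = 4; chi = V - E + F = 2
Gauss-Bonnet: total defect = 2*pi*chi = 4*pi; visible defects sum to 3*pi

Answer: defect(P2) = pi
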